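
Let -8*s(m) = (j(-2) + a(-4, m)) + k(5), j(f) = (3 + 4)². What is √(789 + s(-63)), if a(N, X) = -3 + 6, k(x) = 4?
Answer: √782 ≈ 27.964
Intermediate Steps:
j(f) = 49 (j(f) = 7² = 49)
a(N, X) = 3
s(m) = -7 (s(m) = -((49 + 3) + 4)/8 = -(52 + 4)/8 = -⅛*56 = -7)
√(789 + s(-63)) = √(789 - 7) = √782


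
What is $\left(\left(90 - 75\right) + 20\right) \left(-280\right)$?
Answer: $-9800$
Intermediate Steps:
$\left(\left(90 - 75\right) + 20\right) \left(-280\right) = \left(15 + 20\right) \left(-280\right) = 35 \left(-280\right) = -9800$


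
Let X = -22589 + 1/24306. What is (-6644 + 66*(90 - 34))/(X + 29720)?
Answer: -6514008/15756917 ≈ -0.41341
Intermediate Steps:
X = -549048233/24306 (X = -22589 + 1/24306 = -549048233/24306 ≈ -22589.)
(-6644 + 66*(90 - 34))/(X + 29720) = (-6644 + 66*(90 - 34))/(-549048233/24306 + 29720) = (-6644 + 66*56)/(173326087/24306) = (-6644 + 3696)*(24306/173326087) = -2948*24306/173326087 = -6514008/15756917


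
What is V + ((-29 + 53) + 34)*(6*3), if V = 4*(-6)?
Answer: 1020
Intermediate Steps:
V = -24
V + ((-29 + 53) + 34)*(6*3) = -24 + ((-29 + 53) + 34)*(6*3) = -24 + (24 + 34)*18 = -24 + 58*18 = -24 + 1044 = 1020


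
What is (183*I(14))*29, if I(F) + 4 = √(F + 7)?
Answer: -21228 + 5307*√21 ≈ 3091.7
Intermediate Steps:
I(F) = -4 + √(7 + F) (I(F) = -4 + √(F + 7) = -4 + √(7 + F))
(183*I(14))*29 = (183*(-4 + √(7 + 14)))*29 = (183*(-4 + √21))*29 = (-732 + 183*√21)*29 = -21228 + 5307*√21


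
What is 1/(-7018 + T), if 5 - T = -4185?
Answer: -1/2828 ≈ -0.00035361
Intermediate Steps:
T = 4190 (T = 5 - 1*(-4185) = 5 + 4185 = 4190)
1/(-7018 + T) = 1/(-7018 + 4190) = 1/(-2828) = -1/2828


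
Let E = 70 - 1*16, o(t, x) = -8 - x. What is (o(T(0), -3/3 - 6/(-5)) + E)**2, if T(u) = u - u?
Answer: 52441/25 ≈ 2097.6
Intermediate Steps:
T(u) = 0
E = 54 (E = 70 - 16 = 54)
(o(T(0), -3/3 - 6/(-5)) + E)**2 = ((-8 - (-3/3 - 6/(-5))) + 54)**2 = ((-8 - (-3*1/3 - 6*(-1/5))) + 54)**2 = ((-8 - (-1 + 6/5)) + 54)**2 = ((-8 - 1*1/5) + 54)**2 = ((-8 - 1/5) + 54)**2 = (-41/5 + 54)**2 = (229/5)**2 = 52441/25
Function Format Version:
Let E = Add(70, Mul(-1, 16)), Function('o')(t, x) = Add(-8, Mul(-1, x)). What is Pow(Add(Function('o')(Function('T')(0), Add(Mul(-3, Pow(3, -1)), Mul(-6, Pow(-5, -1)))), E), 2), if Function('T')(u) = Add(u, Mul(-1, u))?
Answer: Rational(52441, 25) ≈ 2097.6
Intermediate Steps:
Function('T')(u) = 0
E = 54 (E = Add(70, -16) = 54)
Pow(Add(Function('o')(Function('T')(0), Add(Mul(-3, Pow(3, -1)), Mul(-6, Pow(-5, -1)))), E), 2) = Pow(Add(Add(-8, Mul(-1, Add(Mul(-3, Pow(3, -1)), Mul(-6, Pow(-5, -1))))), 54), 2) = Pow(Add(Add(-8, Mul(-1, Add(Mul(-3, Rational(1, 3)), Mul(-6, Rational(-1, 5))))), 54), 2) = Pow(Add(Add(-8, Mul(-1, Add(-1, Rational(6, 5)))), 54), 2) = Pow(Add(Add(-8, Mul(-1, Rational(1, 5))), 54), 2) = Pow(Add(Add(-8, Rational(-1, 5)), 54), 2) = Pow(Add(Rational(-41, 5), 54), 2) = Pow(Rational(229, 5), 2) = Rational(52441, 25)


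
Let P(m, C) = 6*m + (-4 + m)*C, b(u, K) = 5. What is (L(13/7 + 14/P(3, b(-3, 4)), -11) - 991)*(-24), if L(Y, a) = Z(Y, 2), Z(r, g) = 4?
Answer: 23688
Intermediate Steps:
P(m, C) = 6*m + C*(-4 + m)
L(Y, a) = 4
(L(13/7 + 14/P(3, b(-3, 4)), -11) - 991)*(-24) = (4 - 991)*(-24) = -987*(-24) = 23688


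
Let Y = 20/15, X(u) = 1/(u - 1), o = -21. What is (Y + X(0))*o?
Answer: -7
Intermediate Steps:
X(u) = 1/(-1 + u)
Y = 4/3 (Y = 20*(1/15) = 4/3 ≈ 1.3333)
(Y + X(0))*o = (4/3 + 1/(-1 + 0))*(-21) = (4/3 + 1/(-1))*(-21) = (4/3 - 1)*(-21) = (⅓)*(-21) = -7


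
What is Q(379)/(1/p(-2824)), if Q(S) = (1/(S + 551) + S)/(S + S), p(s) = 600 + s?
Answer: -195973876/176235 ≈ -1112.0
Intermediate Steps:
Q(S) = (S + 1/(551 + S))/(2*S) (Q(S) = (1/(551 + S) + S)/((2*S)) = (S + 1/(551 + S))*(1/(2*S)) = (S + 1/(551 + S))/(2*S))
Q(379)/(1/p(-2824)) = ((½)*(1 + 379² + 551*379)/(379*(551 + 379)))/(1/(600 - 2824)) = ((½)*(1/379)*(1 + 143641 + 208829)/930)/(1/(-2224)) = ((½)*(1/379)*(1/930)*352471)/(-1/2224) = (352471/704940)*(-2224) = -195973876/176235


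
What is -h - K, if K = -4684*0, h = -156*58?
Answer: 9048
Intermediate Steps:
h = -9048
K = 0
-h - K = -1*(-9048) - 1*0 = 9048 + 0 = 9048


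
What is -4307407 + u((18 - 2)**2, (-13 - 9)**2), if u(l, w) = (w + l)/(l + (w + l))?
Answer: -1072544158/249 ≈ -4.3074e+6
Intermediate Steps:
u(l, w) = (l + w)/(w + 2*l) (u(l, w) = (l + w)/(l + (l + w)) = (l + w)/(w + 2*l))
-4307407 + u((18 - 2)**2, (-13 - 9)**2) = -4307407 + ((18 - 2)**2 + (-13 - 9)**2)/((-13 - 9)**2 + 2*(18 - 2)**2) = -4307407 + (16**2 + (-22)**2)/((-22)**2 + 2*16**2) = -4307407 + (256 + 484)/(484 + 2*256) = -4307407 + 740/(484 + 512) = -4307407 + 740/996 = -4307407 + (1/996)*740 = -4307407 + 185/249 = -1072544158/249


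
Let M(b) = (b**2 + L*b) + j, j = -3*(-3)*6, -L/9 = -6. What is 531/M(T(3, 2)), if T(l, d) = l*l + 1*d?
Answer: 531/769 ≈ 0.69051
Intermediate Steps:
L = 54 (L = -9*(-6) = 54)
T(l, d) = d + l**2 (T(l, d) = l**2 + d = d + l**2)
j = 54 (j = 9*6 = 54)
M(b) = 54 + b**2 + 54*b (M(b) = (b**2 + 54*b) + 54 = 54 + b**2 + 54*b)
531/M(T(3, 2)) = 531/(54 + (2 + 3**2)**2 + 54*(2 + 3**2)) = 531/(54 + (2 + 9)**2 + 54*(2 + 9)) = 531/(54 + 11**2 + 54*11) = 531/(54 + 121 + 594) = 531/769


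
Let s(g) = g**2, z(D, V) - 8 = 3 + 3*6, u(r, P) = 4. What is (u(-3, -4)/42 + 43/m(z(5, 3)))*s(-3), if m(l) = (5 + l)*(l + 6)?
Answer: 201/170 ≈ 1.1824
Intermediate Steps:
z(D, V) = 29 (z(D, V) = 8 + (3 + 3*6) = 8 + (3 + 18) = 8 + 21 = 29)
m(l) = (5 + l)*(6 + l)
(u(-3, -4)/42 + 43/m(z(5, 3)))*s(-3) = (4/42 + 43/(30 + 29**2 + 11*29))*(-3)**2 = (4*(1/42) + 43/(30 + 841 + 319))*9 = (2/21 + 43/1190)*9 = (67/510)*9 = 201/170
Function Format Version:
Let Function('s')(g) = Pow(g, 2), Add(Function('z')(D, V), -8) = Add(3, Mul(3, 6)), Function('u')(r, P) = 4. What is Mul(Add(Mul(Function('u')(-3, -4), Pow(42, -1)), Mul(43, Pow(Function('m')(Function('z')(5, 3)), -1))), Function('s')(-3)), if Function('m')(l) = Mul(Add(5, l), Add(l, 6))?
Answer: Rational(201, 170) ≈ 1.1824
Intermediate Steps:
Function('z')(D, V) = 29 (Function('z')(D, V) = Add(8, Add(3, Mul(3, 6))) = Add(8, Add(3, 18)) = Add(8, 21) = 29)
Function('m')(l) = Mul(Add(5, l), Add(6, l))
Mul(Add(Mul(Function('u')(-3, -4), Pow(42, -1)), Mul(43, Pow(Function('m')(Function('z')(5, 3)), -1))), Function('s')(-3)) = Mul(Add(Mul(4, Pow(42, -1)), Mul(43, Pow(Add(30, Pow(29, 2), Mul(11, 29)), -1))), Pow(-3, 2)) = Mul(Add(Mul(4, Rational(1, 42)), Mul(43, Pow(Add(30, 841, 319), -1))), 9) = Mul(Add(Rational(2, 21), Mul(43, Pow(1190, -1))), 9) = Mul(Add(Rational(2, 21), Mul(43, Rational(1, 1190))), 9) = Mul(Add(Rational(2, 21), Rational(43, 1190)), 9) = Mul(Rational(67, 510), 9) = Rational(201, 170)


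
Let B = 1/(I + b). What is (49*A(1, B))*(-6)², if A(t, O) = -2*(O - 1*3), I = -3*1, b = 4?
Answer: 7056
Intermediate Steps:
I = -3
B = 1 (B = 1/(-3 + 4) = 1/1 = 1)
A(t, O) = 6 - 2*O (A(t, O) = -2*(O - 3) = -2*(-3 + O) = 6 - 2*O)
(49*A(1, B))*(-6)² = (49*(6 - 2*1))*(-6)² = (49*(6 - 2))*36 = (49*4)*36 = 196*36 = 7056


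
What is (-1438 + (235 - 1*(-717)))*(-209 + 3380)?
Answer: -1541106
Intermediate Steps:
(-1438 + (235 - 1*(-717)))*(-209 + 3380) = (-1438 + (235 + 717))*3171 = (-1438 + 952)*3171 = -486*3171 = -1541106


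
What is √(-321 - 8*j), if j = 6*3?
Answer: I*√465 ≈ 21.564*I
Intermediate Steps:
j = 18
√(-321 - 8*j) = √(-321 - 8*18) = √(-321 - 144) = √(-465) = I*√465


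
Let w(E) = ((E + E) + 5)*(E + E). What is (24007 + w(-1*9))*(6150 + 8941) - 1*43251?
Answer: 365777680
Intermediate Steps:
w(E) = 2*E*(5 + 2*E) (w(E) = (2*E + 5)*(2*E) = (5 + 2*E)*(2*E) = 2*E*(5 + 2*E))
(24007 + w(-1*9))*(6150 + 8941) - 1*43251 = (24007 + 2*(-1*9)*(5 + 2*(-1*9)))*(6150 + 8941) - 1*43251 = (24007 + 2*(-9)*(5 + 2*(-9)))*15091 - 43251 = (24007 + 2*(-9)*(5 - 18))*15091 - 43251 = (24007 + 2*(-9)*(-13))*15091 - 43251 = (24007 + 234)*15091 - 43251 = 24241*15091 - 43251 = 365820931 - 43251 = 365777680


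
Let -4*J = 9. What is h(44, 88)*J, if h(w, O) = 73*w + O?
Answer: -7425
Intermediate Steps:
J = -9/4 (J = -¼*9 = -9/4 ≈ -2.2500)
h(w, O) = O + 73*w
h(44, 88)*J = (88 + 73*44)*(-9/4) = (88 + 3212)*(-9/4) = 3300*(-9/4) = -7425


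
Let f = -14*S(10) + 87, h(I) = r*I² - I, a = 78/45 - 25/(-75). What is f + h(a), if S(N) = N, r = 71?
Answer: 55841/225 ≈ 248.18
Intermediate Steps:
a = 31/15 (a = 78*(1/45) - 25*(-1/75) = 26/15 + ⅓ = 31/15 ≈ 2.0667)
h(I) = -I + 71*I² (h(I) = 71*I² - I = -I + 71*I²)
f = -53 (f = -14*10 + 87 = -140 + 87 = -53)
f + h(a) = -53 + 31*(-1 + 71*(31/15))/15 = -53 + 31*(-1 + 2201/15)/15 = -53 + (31/15)*(2186/15) = -53 + 67766/225 = 55841/225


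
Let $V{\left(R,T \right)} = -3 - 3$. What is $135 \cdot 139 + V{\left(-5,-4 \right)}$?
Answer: $18759$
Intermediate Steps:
$V{\left(R,T \right)} = -6$ ($V{\left(R,T \right)} = -3 - 3 = -6$)
$135 \cdot 139 + V{\left(-5,-4 \right)} = 135 \cdot 139 - 6 = 18765 - 6 = 18759$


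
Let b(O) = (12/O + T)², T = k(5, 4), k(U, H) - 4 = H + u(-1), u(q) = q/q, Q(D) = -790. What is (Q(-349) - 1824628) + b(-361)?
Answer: -237879821009/130321 ≈ -1.8253e+6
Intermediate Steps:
u(q) = 1
k(U, H) = 5 + H (k(U, H) = 4 + (H + 1) = 4 + (1 + H) = 5 + H)
T = 9 (T = 5 + 4 = 9)
b(O) = (9 + 12/O)² (b(O) = (12/O + 9)² = (9 + 12/O)²)
(Q(-349) - 1824628) + b(-361) = (-790 - 1824628) + 9*(4 + 3*(-361))²/(-361)² = -1825418 + 9*(1/130321)*(4 - 1083)² = -1825418 + 9*(1/130321)*(-1079)² = -1825418 + 9*(1/130321)*1164241 = -1825418 + 10478169/130321 = -237879821009/130321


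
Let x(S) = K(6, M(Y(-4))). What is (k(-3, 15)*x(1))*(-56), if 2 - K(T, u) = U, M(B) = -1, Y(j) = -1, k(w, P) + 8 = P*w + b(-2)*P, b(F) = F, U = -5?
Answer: 32536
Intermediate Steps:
k(w, P) = -8 - 2*P + P*w (k(w, P) = -8 + (P*w - 2*P) = -8 + (-2*P + P*w) = -8 - 2*P + P*w)
K(T, u) = 7 (K(T, u) = 2 - 1*(-5) = 2 + 5 = 7)
x(S) = 7
(k(-3, 15)*x(1))*(-56) = ((-8 - 2*15 + 15*(-3))*7)*(-56) = ((-8 - 30 - 45)*7)*(-56) = -83*7*(-56) = -581*(-56) = 32536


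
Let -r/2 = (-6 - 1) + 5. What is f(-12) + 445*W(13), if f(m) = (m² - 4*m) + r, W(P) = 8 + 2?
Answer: 4646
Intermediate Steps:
W(P) = 10
r = 4 (r = -2*((-6 - 1) + 5) = -2*(-7 + 5) = -2*(-2) = 4)
f(m) = 4 + m² - 4*m (f(m) = (m² - 4*m) + 4 = 4 + m² - 4*m)
f(-12) + 445*W(13) = (4 + (-12)² - 4*(-12)) + 445*10 = (4 + 144 + 48) + 4450 = 196 + 4450 = 4646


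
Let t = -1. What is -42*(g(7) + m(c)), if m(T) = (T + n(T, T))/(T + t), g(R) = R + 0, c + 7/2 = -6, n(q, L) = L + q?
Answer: -408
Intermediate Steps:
c = -19/2 (c = -7/2 - 6 = -19/2 ≈ -9.5000)
g(R) = R
m(T) = 3*T/(-1 + T) (m(T) = (T + (T + T))/(T - 1) = (T + 2*T)/(-1 + T) = (3*T)/(-1 + T) = 3*T/(-1 + T))
-42*(g(7) + m(c)) = -42*(7 + 3*(-19/2)/(-1 - 19/2)) = -42*(7 + 3*(-19/2)/(-21/2)) = -42*(7 + 3*(-19/2)*(-2/21)) = -42*(7 + 19/7) = -42*68/7 = -408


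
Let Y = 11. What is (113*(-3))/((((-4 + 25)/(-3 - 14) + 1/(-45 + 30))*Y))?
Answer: 86445/3652 ≈ 23.671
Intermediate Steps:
(113*(-3))/((((-4 + 25)/(-3 - 14) + 1/(-45 + 30))*Y)) = (113*(-3))/((((-4 + 25)/(-3 - 14) + 1/(-45 + 30))*11)) = -339*1/(11*(21/(-17) + 1/(-15))) = -339*1/(11*(21*(-1/17) - 1/15)) = -339*1/(11*(-21/17 - 1/15)) = -339/((-332/255*11)) = -339/(-3652/255) = -339*(-255/3652) = 86445/3652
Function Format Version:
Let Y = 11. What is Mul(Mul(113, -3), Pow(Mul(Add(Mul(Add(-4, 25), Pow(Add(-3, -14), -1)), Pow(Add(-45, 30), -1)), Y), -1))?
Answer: Rational(86445, 3652) ≈ 23.671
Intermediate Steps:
Mul(Mul(113, -3), Pow(Mul(Add(Mul(Add(-4, 25), Pow(Add(-3, -14), -1)), Pow(Add(-45, 30), -1)), Y), -1)) = Mul(Mul(113, -3), Pow(Mul(Add(Mul(Add(-4, 25), Pow(Add(-3, -14), -1)), Pow(Add(-45, 30), -1)), 11), -1)) = Mul(-339, Pow(Mul(Add(Mul(21, Pow(-17, -1)), Pow(-15, -1)), 11), -1)) = Mul(-339, Pow(Mul(Add(Mul(21, Rational(-1, 17)), Rational(-1, 15)), 11), -1)) = Mul(-339, Pow(Mul(Add(Rational(-21, 17), Rational(-1, 15)), 11), -1)) = Mul(-339, Pow(Mul(Rational(-332, 255), 11), -1)) = Mul(-339, Pow(Rational(-3652, 255), -1)) = Mul(-339, Rational(-255, 3652)) = Rational(86445, 3652)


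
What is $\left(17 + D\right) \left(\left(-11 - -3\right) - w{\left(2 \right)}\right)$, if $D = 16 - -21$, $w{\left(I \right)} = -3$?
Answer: $-270$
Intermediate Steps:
$D = 37$ ($D = 16 + 21 = 37$)
$\left(17 + D\right) \left(\left(-11 - -3\right) - w{\left(2 \right)}\right) = \left(17 + 37\right) \left(\left(-11 - -3\right) - -3\right) = 54 \left(\left(-11 + 3\right) + 3\right) = 54 \left(-8 + 3\right) = 54 \left(-5\right) = -270$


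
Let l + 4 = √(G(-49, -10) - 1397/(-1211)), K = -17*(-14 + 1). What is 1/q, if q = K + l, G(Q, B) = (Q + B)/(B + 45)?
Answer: 1313935/285127117 - 3*I*√2167690/285127117 ≈ 0.0046082 - 1.5491e-5*I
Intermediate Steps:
G(Q, B) = (B + Q)/(45 + B)
K = 221 (K = -17*(-13) = 221)
l = -4 + 3*I*√2167690/6055 (l = -4 + √((-10 - 49)/(45 - 10) - 1397/(-1211)) = -4 + √(-59/35 - 1397*(-1/1211)) = -4 + √((1/35)*(-59) + 1397/1211) = -4 + √(-59/35 + 1397/1211) = -4 + √(-3222/6055) = -4 + 3*I*√2167690/6055 ≈ -4.0 + 0.72947*I)
q = 217 + 3*I*√2167690/6055 (q = 221 + (-4 + 3*I*√2167690/6055) = 217 + 3*I*√2167690/6055 ≈ 217.0 + 0.72947*I)
1/q = 1/(217 + 3*I*√2167690/6055)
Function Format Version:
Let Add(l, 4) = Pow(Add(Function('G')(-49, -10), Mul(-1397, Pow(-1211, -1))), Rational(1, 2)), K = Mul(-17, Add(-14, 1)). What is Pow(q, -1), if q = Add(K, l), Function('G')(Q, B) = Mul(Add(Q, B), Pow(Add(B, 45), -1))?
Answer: Add(Rational(1313935, 285127117), Mul(Rational(-3, 285127117), I, Pow(2167690, Rational(1, 2)))) ≈ Add(0.0046082, Mul(-1.5491e-5, I))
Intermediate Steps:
Function('G')(Q, B) = Mul(Pow(Add(45, B), -1), Add(B, Q)) (Function('G')(Q, B) = Mul(Add(B, Q), Pow(Add(45, B), -1)) = Mul(Pow(Add(45, B), -1), Add(B, Q)))
K = 221 (K = Mul(-17, -13) = 221)
l = Add(-4, Mul(Rational(3, 6055), I, Pow(2167690, Rational(1, 2)))) (l = Add(-4, Pow(Add(Mul(Pow(Add(45, -10), -1), Add(-10, -49)), Mul(-1397, Pow(-1211, -1))), Rational(1, 2))) = Add(-4, Pow(Add(Mul(Pow(35, -1), -59), Mul(-1397, Rational(-1, 1211))), Rational(1, 2))) = Add(-4, Pow(Add(Mul(Rational(1, 35), -59), Rational(1397, 1211)), Rational(1, 2))) = Add(-4, Pow(Add(Rational(-59, 35), Rational(1397, 1211)), Rational(1, 2))) = Add(-4, Pow(Rational(-3222, 6055), Rational(1, 2))) = Add(-4, Mul(Rational(3, 6055), I, Pow(2167690, Rational(1, 2)))) ≈ Add(-4.0000, Mul(0.72947, I)))
q = Add(217, Mul(Rational(3, 6055), I, Pow(2167690, Rational(1, 2)))) (q = Add(221, Add(-4, Mul(Rational(3, 6055), I, Pow(2167690, Rational(1, 2))))) = Add(217, Mul(Rational(3, 6055), I, Pow(2167690, Rational(1, 2)))) ≈ Add(217.00, Mul(0.72947, I)))
Pow(q, -1) = Pow(Add(217, Mul(Rational(3, 6055), I, Pow(2167690, Rational(1, 2)))), -1)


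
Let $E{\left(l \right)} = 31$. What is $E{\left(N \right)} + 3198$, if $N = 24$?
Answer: $3229$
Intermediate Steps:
$E{\left(N \right)} + 3198 = 31 + 3198 = 3229$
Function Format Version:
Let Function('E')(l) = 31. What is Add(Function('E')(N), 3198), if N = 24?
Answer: 3229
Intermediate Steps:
Add(Function('E')(N), 3198) = Add(31, 3198) = 3229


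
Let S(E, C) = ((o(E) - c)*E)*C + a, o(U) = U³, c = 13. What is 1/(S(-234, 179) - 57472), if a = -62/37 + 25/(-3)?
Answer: 111/59571678021779 ≈ 1.8633e-12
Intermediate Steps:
a = -1111/111 (a = -62*1/37 + 25*(-⅓) = -62/37 - 25/3 = -1111/111 ≈ -10.009)
S(E, C) = -1111/111 + C*E*(-13 + E³) (S(E, C) = ((E³ - 1*13)*E)*C - 1111/111 = ((E³ - 13)*E)*C - 1111/111 = ((-13 + E³)*E)*C - 1111/111 = (E*(-13 + E³))*C - 1111/111 = C*E*(-13 + E³) - 1111/111 = -1111/111 + C*E*(-13 + E³))
1/(S(-234, 179) - 57472) = 1/((-1111/111 + 179*(-234)⁴ - 13*179*(-234)) - 57472) = 1/((-1111/111 + 179*2998219536 + 544518) - 57472) = 1/((-1111/111 + 536681296944 + 544518) - 57472) = 1/(59571684401171/111 - 57472) = 1/(59571678021779/111) = 111/59571678021779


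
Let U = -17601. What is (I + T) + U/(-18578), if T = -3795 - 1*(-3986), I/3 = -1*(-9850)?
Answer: 552545899/18578 ≈ 29742.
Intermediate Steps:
I = 29550 (I = 3*(-1*(-9850)) = 3*9850 = 29550)
T = 191 (T = -3795 + 3986 = 191)
(I + T) + U/(-18578) = (29550 + 191) - 17601/(-18578) = 29741 - 17601*(-1/18578) = 29741 + 17601/18578 = 552545899/18578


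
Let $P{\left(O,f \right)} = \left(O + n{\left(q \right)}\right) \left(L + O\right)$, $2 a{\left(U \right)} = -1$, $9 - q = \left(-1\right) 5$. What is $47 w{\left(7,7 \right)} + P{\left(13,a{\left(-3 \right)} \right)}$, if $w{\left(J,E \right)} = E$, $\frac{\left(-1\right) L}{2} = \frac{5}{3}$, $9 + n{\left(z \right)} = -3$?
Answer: $\frac{1016}{3} \approx 338.67$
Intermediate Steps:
$q = 14$ ($q = 9 - \left(-1\right) 5 = 9 - -5 = 9 + 5 = 14$)
$n{\left(z \right)} = -12$ ($n{\left(z \right)} = -9 - 3 = -12$)
$L = - \frac{10}{3}$ ($L = - 2 \cdot \frac{5}{3} = - 2 \cdot 5 \cdot \frac{1}{3} = \left(-2\right) \frac{5}{3} = - \frac{10}{3} \approx -3.3333$)
$a{\left(U \right)} = - \frac{1}{2}$ ($a{\left(U \right)} = \frac{1}{2} \left(-1\right) = - \frac{1}{2}$)
$P{\left(O,f \right)} = \left(-12 + O\right) \left(- \frac{10}{3} + O\right)$ ($P{\left(O,f \right)} = \left(O - 12\right) \left(- \frac{10}{3} + O\right) = \left(-12 + O\right) \left(- \frac{10}{3} + O\right)$)
$47 w{\left(7,7 \right)} + P{\left(13,a{\left(-3 \right)} \right)} = 47 \cdot 7 + \left(40 + 13^{2} - \frac{598}{3}\right) = 329 + \left(40 + 169 - \frac{598}{3}\right) = 329 + \frac{29}{3} = \frac{1016}{3}$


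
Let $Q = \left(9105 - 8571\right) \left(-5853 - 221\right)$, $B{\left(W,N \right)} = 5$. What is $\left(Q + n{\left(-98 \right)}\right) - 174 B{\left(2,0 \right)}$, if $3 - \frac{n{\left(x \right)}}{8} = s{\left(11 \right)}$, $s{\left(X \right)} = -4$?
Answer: $-3244330$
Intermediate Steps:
$n{\left(x \right)} = 56$ ($n{\left(x \right)} = 24 - -32 = 24 + 32 = 56$)
$Q = -3243516$ ($Q = 534 \left(-6074\right) = -3243516$)
$\left(Q + n{\left(-98 \right)}\right) - 174 B{\left(2,0 \right)} = \left(-3243516 + 56\right) - 870 = -3243460 - 870 = -3244330$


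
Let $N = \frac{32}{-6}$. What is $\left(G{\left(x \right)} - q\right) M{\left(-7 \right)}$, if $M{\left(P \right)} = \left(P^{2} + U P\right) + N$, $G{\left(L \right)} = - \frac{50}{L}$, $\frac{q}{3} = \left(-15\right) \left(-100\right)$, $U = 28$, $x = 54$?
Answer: $\frac{55536925}{81} \approx 6.8564 \cdot 10^{5}$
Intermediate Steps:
$q = 4500$ ($q = 3 \left(\left(-15\right) \left(-100\right)\right) = 3 \cdot 1500 = 4500$)
$N = - \frac{16}{3}$ ($N = 32 \left(- \frac{1}{6}\right) = - \frac{16}{3} \approx -5.3333$)
$M{\left(P \right)} = - \frac{16}{3} + P^{2} + 28 P$ ($M{\left(P \right)} = \left(P^{2} + 28 P\right) - \frac{16}{3} = - \frac{16}{3} + P^{2} + 28 P$)
$\left(G{\left(x \right)} - q\right) M{\left(-7 \right)} = \left(- \frac{50}{54} - 4500\right) \left(- \frac{16}{3} + \left(-7\right)^{2} + 28 \left(-7\right)\right) = \left(\left(-50\right) \frac{1}{54} - 4500\right) \left(- \frac{16}{3} + 49 - 196\right) = \left(- \frac{25}{27} - 4500\right) \left(- \frac{457}{3}\right) = \left(- \frac{121525}{27}\right) \left(- \frac{457}{3}\right) = \frac{55536925}{81}$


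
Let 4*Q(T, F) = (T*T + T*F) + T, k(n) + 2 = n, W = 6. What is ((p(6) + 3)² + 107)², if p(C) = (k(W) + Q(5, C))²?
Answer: 17583555609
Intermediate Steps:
k(n) = -2 + n
Q(T, F) = T/4 + T²/4 + F*T/4 (Q(T, F) = ((T*T + T*F) + T)/4 = ((T² + F*T) + T)/4 = (T + T² + F*T)/4 = T/4 + T²/4 + F*T/4)
p(C) = (23/2 + 5*C/4)² (p(C) = ((-2 + 6) + (¼)*5*(1 + C + 5))² = (4 + (¼)*5*(6 + C))² = (4 + (15/2 + 5*C/4))² = (23/2 + 5*C/4)²)
((p(6) + 3)² + 107)² = (((46 + 5*6)²/16 + 3)² + 107)² = (((46 + 30)²/16 + 3)² + 107)² = (((1/16)*76² + 3)² + 107)² = (((1/16)*5776 + 3)² + 107)² = ((361 + 3)² + 107)² = (364² + 107)² = (132496 + 107)² = 132603² = 17583555609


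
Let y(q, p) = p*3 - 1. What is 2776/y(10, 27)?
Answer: 347/10 ≈ 34.700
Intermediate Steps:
y(q, p) = -1 + 3*p (y(q, p) = 3*p - 1 = -1 + 3*p)
2776/y(10, 27) = 2776/(-1 + 3*27) = 2776/(-1 + 81) = 2776/80 = 2776*(1/80) = 347/10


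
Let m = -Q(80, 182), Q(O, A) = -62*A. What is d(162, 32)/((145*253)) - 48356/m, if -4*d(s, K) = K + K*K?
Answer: -5769217/1344005 ≈ -4.2926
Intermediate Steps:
d(s, K) = -K/4 - K²/4 (d(s, K) = -(K + K*K)/4 = -(K + K²)/4 = -K/4 - K²/4)
m = 11284 (m = -(-62)*182 = -1*(-11284) = 11284)
d(162, 32)/((145*253)) - 48356/m = (-¼*32*(1 + 32))/((145*253)) - 48356/11284 = -¼*32*33/36685 - 48356*1/11284 = -264*1/36685 - 1727/403 = -24/3335 - 1727/403 = -5769217/1344005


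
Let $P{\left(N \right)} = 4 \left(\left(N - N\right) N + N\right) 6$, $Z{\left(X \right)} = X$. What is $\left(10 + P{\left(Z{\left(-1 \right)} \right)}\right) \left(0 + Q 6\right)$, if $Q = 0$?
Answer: $0$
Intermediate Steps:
$P{\left(N \right)} = 24 N$ ($P{\left(N \right)} = 4 \left(0 N + N\right) 6 = 4 \left(0 + N\right) 6 = 4 N 6 = 24 N$)
$\left(10 + P{\left(Z{\left(-1 \right)} \right)}\right) \left(0 + Q 6\right) = \left(10 + 24 \left(-1\right)\right) \left(0 + 0 \cdot 6\right) = \left(10 - 24\right) \left(0 + 0\right) = \left(-14\right) 0 = 0$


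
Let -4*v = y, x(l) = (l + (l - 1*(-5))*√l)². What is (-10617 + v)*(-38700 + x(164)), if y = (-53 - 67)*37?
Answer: -44418605400 - 1053984048*√41 ≈ -5.1167e+10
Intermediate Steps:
y = -4440 (y = -120*37 = -4440)
x(l) = (l + √l*(5 + l))² (x(l) = (l + (l + 5)*√l)² = (l + (5 + l)*√l)² = (l + √l*(5 + l))²)
v = 1110 (v = -¼*(-4440) = 1110)
(-10617 + v)*(-38700 + x(164)) = (-10617 + 1110)*(-38700 + (164 + 164^(3/2) + 5*√164)²) = -9507*(-38700 + (164 + 328*√41 + 5*(2*√41))²) = -9507*(-38700 + (164 + 328*√41 + 10*√41)²) = -9507*(-38700 + (164 + 338*√41)²) = 367920900 - 9507*(164 + 338*√41)²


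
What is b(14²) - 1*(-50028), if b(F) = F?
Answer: 50224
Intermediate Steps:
b(14²) - 1*(-50028) = 14² - 1*(-50028) = 196 + 50028 = 50224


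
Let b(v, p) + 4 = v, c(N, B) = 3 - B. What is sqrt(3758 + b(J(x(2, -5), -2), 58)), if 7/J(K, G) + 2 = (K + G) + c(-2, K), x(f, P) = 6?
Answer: sqrt(3747) ≈ 61.213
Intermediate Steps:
J(K, G) = 7/(1 + G) (J(K, G) = 7/(-2 + ((K + G) + (3 - K))) = 7/(-2 + ((G + K) + (3 - K))) = 7/(-2 + (3 + G)) = 7/(1 + G))
b(v, p) = -4 + v
sqrt(3758 + b(J(x(2, -5), -2), 58)) = sqrt(3758 + (-4 + 7/(1 - 2))) = sqrt(3758 + (-4 + 7/(-1))) = sqrt(3758 + (-4 + 7*(-1))) = sqrt(3758 + (-4 - 7)) = sqrt(3758 - 11) = sqrt(3747)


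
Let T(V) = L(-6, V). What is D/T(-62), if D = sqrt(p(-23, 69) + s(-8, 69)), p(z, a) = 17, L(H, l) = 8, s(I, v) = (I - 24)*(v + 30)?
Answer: I*sqrt(3151)/8 ≈ 7.0167*I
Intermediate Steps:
s(I, v) = (-24 + I)*(30 + v)
D = I*sqrt(3151) (D = sqrt(17 + (-720 - 24*69 + 30*(-8) - 8*69)) = sqrt(17 + (-720 - 1656 - 240 - 552)) = sqrt(17 - 3168) = sqrt(-3151) = I*sqrt(3151) ≈ 56.134*I)
T(V) = 8
D/T(-62) = (I*sqrt(3151))/8 = (I*sqrt(3151))*(1/8) = I*sqrt(3151)/8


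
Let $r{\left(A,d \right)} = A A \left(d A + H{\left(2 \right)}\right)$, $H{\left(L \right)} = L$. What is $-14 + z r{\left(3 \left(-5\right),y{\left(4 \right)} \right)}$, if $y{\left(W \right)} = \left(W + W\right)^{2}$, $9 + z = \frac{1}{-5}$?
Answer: $1983046$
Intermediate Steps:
$z = - \frac{46}{5}$ ($z = -9 + \frac{1}{-5} = -9 - \frac{1}{5} = - \frac{46}{5} \approx -9.2$)
$y{\left(W \right)} = 4 W^{2}$ ($y{\left(W \right)} = \left(2 W\right)^{2} = 4 W^{2}$)
$r{\left(A,d \right)} = A^{2} \left(2 + A d\right)$ ($r{\left(A,d \right)} = A A \left(d A + 2\right) = A^{2} \left(A d + 2\right) = A^{2} \left(2 + A d\right)$)
$-14 + z r{\left(3 \left(-5\right),y{\left(4 \right)} \right)} = -14 - \frac{46 \left(3 \left(-5\right)\right)^{2} \left(2 + 3 \left(-5\right) 4 \cdot 4^{2}\right)}{5} = -14 - \frac{46 \left(-15\right)^{2} \left(2 - 15 \cdot 4 \cdot 16\right)}{5} = -14 - \frac{46 \cdot 225 \left(2 - 960\right)}{5} = -14 - \frac{46 \cdot 225 \left(-958\right)}{5} = -14 - -1983060 = -14 + 1983060 = 1983046$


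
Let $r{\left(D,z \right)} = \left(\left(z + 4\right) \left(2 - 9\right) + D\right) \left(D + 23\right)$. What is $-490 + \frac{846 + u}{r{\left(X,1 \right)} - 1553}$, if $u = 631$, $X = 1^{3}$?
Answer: $- \frac{1162287}{2369} \approx -490.62$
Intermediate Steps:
$X = 1$
$r{\left(D,z \right)} = \left(23 + D\right) \left(-28 + D - 7 z\right)$ ($r{\left(D,z \right)} = \left(\left(4 + z\right) \left(-7\right) + D\right) \left(23 + D\right) = \left(\left(-28 - 7 z\right) + D\right) \left(23 + D\right) = \left(-28 + D - 7 z\right) \left(23 + D\right) = \left(23 + D\right) \left(-28 + D - 7 z\right)$)
$-490 + \frac{846 + u}{r{\left(X,1 \right)} - 1553} = -490 + \frac{846 + 631}{\left(-644 + 1^{2} - 161 - 5 - 7 \cdot 1\right) - 1553} = -490 + \frac{1477}{\left(-644 + 1 - 161 - 5 - 7\right) - 1553} = -490 + \frac{1477}{-816 - 1553} = -490 + \frac{1477}{-2369} = -490 + 1477 \left(- \frac{1}{2369}\right) = -490 - \frac{1477}{2369} = - \frac{1162287}{2369}$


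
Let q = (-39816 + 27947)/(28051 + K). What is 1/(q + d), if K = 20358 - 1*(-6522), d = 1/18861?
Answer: -1036053591/223806278 ≈ -4.6292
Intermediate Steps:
d = 1/18861 ≈ 5.3019e-5
K = 26880 (K = 20358 + 6522 = 26880)
q = -11869/54931 (q = (-39816 + 27947)/(28051 + 26880) = -11869/54931 ≈ -0.21607)
1/(q + d) = 1/(-11869/54931 + 1/18861) = 1/(-223806278/1036053591) = -1036053591/223806278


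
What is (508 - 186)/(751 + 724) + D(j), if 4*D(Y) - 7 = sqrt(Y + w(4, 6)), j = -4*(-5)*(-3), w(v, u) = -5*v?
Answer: 11613/5900 + I*sqrt(5) ≈ 1.9683 + 2.2361*I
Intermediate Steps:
j = -60 (j = 20*(-3) = -60)
D(Y) = 7/4 + sqrt(-20 + Y)/4 (D(Y) = 7/4 + sqrt(Y - 5*4)/4 = 7/4 + sqrt(Y - 20)/4 = 7/4 + sqrt(-20 + Y)/4)
(508 - 186)/(751 + 724) + D(j) = (508 - 186)/(751 + 724) + (7/4 + sqrt(-20 - 60)/4) = 322/1475 + (7/4 + sqrt(-80)/4) = 322*(1/1475) + (7/4 + (4*I*sqrt(5))/4) = 322/1475 + (7/4 + I*sqrt(5)) = 11613/5900 + I*sqrt(5)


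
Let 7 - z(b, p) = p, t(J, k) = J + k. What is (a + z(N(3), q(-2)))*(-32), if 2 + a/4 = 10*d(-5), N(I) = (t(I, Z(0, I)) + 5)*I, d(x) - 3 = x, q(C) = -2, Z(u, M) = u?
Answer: 2528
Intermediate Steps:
d(x) = 3 + x
N(I) = I*(5 + I) (N(I) = ((I + 0) + 5)*I = (I + 5)*I = (5 + I)*I = I*(5 + I))
z(b, p) = 7 - p
a = -88 (a = -8 + 4*(10*(3 - 5)) = -8 + 4*(10*(-2)) = -8 + 4*(-20) = -8 - 80 = -88)
(a + z(N(3), q(-2)))*(-32) = (-88 + (7 - 1*(-2)))*(-32) = (-88 + (7 + 2))*(-32) = (-88 + 9)*(-32) = -79*(-32) = 2528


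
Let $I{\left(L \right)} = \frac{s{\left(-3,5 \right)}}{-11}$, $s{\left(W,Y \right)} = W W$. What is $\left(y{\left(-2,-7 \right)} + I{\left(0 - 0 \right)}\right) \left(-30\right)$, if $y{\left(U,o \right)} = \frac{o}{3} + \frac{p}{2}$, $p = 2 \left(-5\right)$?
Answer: $\frac{2690}{11} \approx 244.55$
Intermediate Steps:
$s{\left(W,Y \right)} = W^{2}$
$p = -10$
$I{\left(L \right)} = - \frac{9}{11}$ ($I{\left(L \right)} = \frac{\left(-3\right)^{2}}{-11} = 9 \left(- \frac{1}{11}\right) = - \frac{9}{11}$)
$y{\left(U,o \right)} = -5 + \frac{o}{3}$ ($y{\left(U,o \right)} = \frac{o}{3} - \frac{10}{2} = o \frac{1}{3} - 5 = \frac{o}{3} - 5 = -5 + \frac{o}{3}$)
$\left(y{\left(-2,-7 \right)} + I{\left(0 - 0 \right)}\right) \left(-30\right) = \left(\left(-5 + \frac{1}{3} \left(-7\right)\right) - \frac{9}{11}\right) \left(-30\right) = \left(\left(-5 - \frac{7}{3}\right) - \frac{9}{11}\right) \left(-30\right) = \left(- \frac{22}{3} - \frac{9}{11}\right) \left(-30\right) = \left(- \frac{269}{33}\right) \left(-30\right) = \frac{2690}{11}$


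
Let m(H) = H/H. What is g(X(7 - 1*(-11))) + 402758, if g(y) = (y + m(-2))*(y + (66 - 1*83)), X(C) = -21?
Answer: 403518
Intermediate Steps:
m(H) = 1
g(y) = (1 + y)*(-17 + y) (g(y) = (y + 1)*(y + (66 - 1*83)) = (1 + y)*(y + (66 - 83)) = (1 + y)*(y - 17) = (1 + y)*(-17 + y))
g(X(7 - 1*(-11))) + 402758 = (-17 + (-21)**2 - 16*(-21)) + 402758 = (-17 + 441 + 336) + 402758 = 760 + 402758 = 403518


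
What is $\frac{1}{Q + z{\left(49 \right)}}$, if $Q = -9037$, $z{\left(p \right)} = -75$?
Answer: $- \frac{1}{9112} \approx -0.00010975$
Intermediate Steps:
$\frac{1}{Q + z{\left(49 \right)}} = \frac{1}{-9037 - 75} = \frac{1}{-9112} = - \frac{1}{9112}$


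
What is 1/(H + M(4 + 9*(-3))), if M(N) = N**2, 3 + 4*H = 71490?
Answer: 4/73603 ≈ 5.4346e-5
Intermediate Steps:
H = 71487/4 (H = -3/4 + (1/4)*71490 = -3/4 + 35745/2 = 71487/4 ≈ 17872.)
1/(H + M(4 + 9*(-3))) = 1/(71487/4 + (4 + 9*(-3))**2) = 1/(71487/4 + (4 - 27)**2) = 1/(71487/4 + (-23)**2) = 1/(71487/4 + 529) = 1/(73603/4) = 4/73603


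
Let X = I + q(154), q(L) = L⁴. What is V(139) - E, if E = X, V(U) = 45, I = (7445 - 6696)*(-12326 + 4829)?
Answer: -556833358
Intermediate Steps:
I = -5615253 (I = 749*(-7497) = -5615253)
X = 556833403 (X = -5615253 + 154⁴ = -5615253 + 562448656 = 556833403)
E = 556833403
V(139) - E = 45 - 1*556833403 = 45 - 556833403 = -556833358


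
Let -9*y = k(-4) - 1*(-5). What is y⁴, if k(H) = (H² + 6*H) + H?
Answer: 2401/6561 ≈ 0.36595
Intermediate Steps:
k(H) = H² + 7*H
y = 7/9 (y = -(-4*(7 - 4) - 1*(-5))/9 = -(-4*3 + 5)/9 = -(-12 + 5)/9 = -⅑*(-7) = 7/9 ≈ 0.77778)
y⁴ = (7/9)⁴ = 2401/6561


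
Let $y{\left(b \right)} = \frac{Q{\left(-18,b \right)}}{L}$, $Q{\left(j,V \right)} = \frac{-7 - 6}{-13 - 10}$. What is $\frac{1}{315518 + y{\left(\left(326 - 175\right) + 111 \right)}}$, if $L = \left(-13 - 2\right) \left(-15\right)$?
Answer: $\frac{5175}{1632805663} \approx 3.1694 \cdot 10^{-6}$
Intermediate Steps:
$Q{\left(j,V \right)} = \frac{13}{23}$ ($Q{\left(j,V \right)} = - \frac{13}{-23} = \left(-13\right) \left(- \frac{1}{23}\right) = \frac{13}{23}$)
$L = 225$ ($L = \left(-15\right) \left(-15\right) = 225$)
$y{\left(b \right)} = \frac{13}{5175}$ ($y{\left(b \right)} = \frac{13}{23 \cdot 225} = \frac{13}{23} \cdot \frac{1}{225} = \frac{13}{5175}$)
$\frac{1}{315518 + y{\left(\left(326 - 175\right) + 111 \right)}} = \frac{1}{315518 + \frac{13}{5175}} = \frac{1}{\frac{1632805663}{5175}} = \frac{5175}{1632805663}$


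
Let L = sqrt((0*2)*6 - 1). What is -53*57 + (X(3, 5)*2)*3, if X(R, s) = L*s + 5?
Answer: -2991 + 30*I ≈ -2991.0 + 30.0*I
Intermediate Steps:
L = I (L = sqrt(0*6 - 1) = sqrt(0 - 1) = sqrt(-1) = I ≈ 1.0*I)
X(R, s) = 5 + I*s (X(R, s) = I*s + 5 = 5 + I*s)
-53*57 + (X(3, 5)*2)*3 = -53*57 + ((5 + I*5)*2)*3 = -3021 + ((5 + 5*I)*2)*3 = -3021 + (10 + 10*I)*3 = -3021 + (30 + 30*I) = -2991 + 30*I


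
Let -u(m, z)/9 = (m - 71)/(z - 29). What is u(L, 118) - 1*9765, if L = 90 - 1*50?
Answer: -868806/89 ≈ -9761.9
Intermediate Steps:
L = 40 (L = 90 - 50 = 40)
u(m, z) = -9*(-71 + m)/(-29 + z) (u(m, z) = -9*(m - 71)/(z - 29) = -9*(-71 + m)/(-29 + z))
u(L, 118) - 1*9765 = 9*(71 - 1*40)/(-29 + 118) - 1*9765 = 9*(71 - 40)/89 - 9765 = 9*(1/89)*31 - 9765 = 279/89 - 9765 = -868806/89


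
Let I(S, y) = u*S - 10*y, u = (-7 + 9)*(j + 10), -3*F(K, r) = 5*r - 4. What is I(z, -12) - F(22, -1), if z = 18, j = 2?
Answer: 549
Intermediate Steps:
F(K, r) = 4/3 - 5*r/3 (F(K, r) = -(5*r - 4)/3 = -(-4 + 5*r)/3 = 4/3 - 5*r/3)
u = 24 (u = (-7 + 9)*(2 + 10) = 2*12 = 24)
I(S, y) = -10*y + 24*S (I(S, y) = 24*S - 10*y = -10*y + 24*S)
I(z, -12) - F(22, -1) = (-10*(-12) + 24*18) - (4/3 - 5/3*(-1)) = (120 + 432) - (4/3 + 5/3) = 552 - 1*3 = 552 - 3 = 549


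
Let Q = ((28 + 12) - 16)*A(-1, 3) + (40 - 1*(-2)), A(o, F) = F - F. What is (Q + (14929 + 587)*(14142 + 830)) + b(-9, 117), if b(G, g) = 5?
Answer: 232305599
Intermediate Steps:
A(o, F) = 0
Q = 42 (Q = ((28 + 12) - 16)*0 + (40 - 1*(-2)) = (40 - 16)*0 + (40 + 2) = 24*0 + 42 = 0 + 42 = 42)
(Q + (14929 + 587)*(14142 + 830)) + b(-9, 117) = (42 + (14929 + 587)*(14142 + 830)) + 5 = (42 + 15516*14972) + 5 = (42 + 232305552) + 5 = 232305594 + 5 = 232305599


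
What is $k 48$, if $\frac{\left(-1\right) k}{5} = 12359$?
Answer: $-2966160$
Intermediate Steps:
$k = -61795$ ($k = \left(-5\right) 12359 = -61795$)
$k 48 = \left(-61795\right) 48 = -2966160$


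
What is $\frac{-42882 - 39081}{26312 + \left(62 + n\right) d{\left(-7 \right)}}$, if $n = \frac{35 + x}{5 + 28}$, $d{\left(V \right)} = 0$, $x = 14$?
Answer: $- \frac{81963}{26312} \approx -3.115$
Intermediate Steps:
$n = \frac{49}{33}$ ($n = \frac{35 + 14}{5 + 28} = \frac{49}{33} \approx 1.4848$)
$\frac{-42882 - 39081}{26312 + \left(62 + n\right) d{\left(-7 \right)}} = \frac{-42882 - 39081}{26312 + \left(62 + \frac{49}{33}\right) 0} = - \frac{81963}{26312 + \frac{2095}{33} \cdot 0} = - \frac{81963}{26312 + 0} = - \frac{81963}{26312}$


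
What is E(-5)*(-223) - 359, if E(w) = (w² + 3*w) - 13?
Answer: 310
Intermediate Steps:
E(w) = -13 + w² + 3*w
E(-5)*(-223) - 359 = (-13 + (-5)² + 3*(-5))*(-223) - 359 = (-13 + 25 - 15)*(-223) - 359 = -3*(-223) - 359 = 669 - 359 = 310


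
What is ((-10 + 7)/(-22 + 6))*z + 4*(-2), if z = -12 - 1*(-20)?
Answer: -13/2 ≈ -6.5000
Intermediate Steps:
z = 8 (z = -12 + 20 = 8)
((-10 + 7)/(-22 + 6))*z + 4*(-2) = ((-10 + 7)/(-22 + 6))*8 + 4*(-2) = -3/(-16)*8 - 8 = -3*(-1/16)*8 - 8 = (3/16)*8 - 8 = 3/2 - 8 = -13/2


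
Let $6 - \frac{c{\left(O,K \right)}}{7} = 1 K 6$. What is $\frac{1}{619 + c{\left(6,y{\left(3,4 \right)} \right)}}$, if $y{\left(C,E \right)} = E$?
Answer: $\frac{1}{493} \approx 0.0020284$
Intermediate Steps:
$c{\left(O,K \right)} = 42 - 42 K$ ($c{\left(O,K \right)} = 42 - 7 \cdot 1 K 6 = 42 - 7 K 6 = 42 - 7 \cdot 6 K = 42 - 42 K$)
$\frac{1}{619 + c{\left(6,y{\left(3,4 \right)} \right)}} = \frac{1}{619 + \left(42 - 168\right)} = \frac{1}{619 - 126} = \frac{1}{493}$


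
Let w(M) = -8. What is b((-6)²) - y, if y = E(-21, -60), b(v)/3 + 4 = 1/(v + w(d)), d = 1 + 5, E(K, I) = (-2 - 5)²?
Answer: -1705/28 ≈ -60.893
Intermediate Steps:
E(K, I) = 49 (E(K, I) = (-7)² = 49)
d = 6
b(v) = -12 + 3/(-8 + v) (b(v) = -12 + 3/(v - 8) = -12 + 3/(-8 + v))
y = 49
b((-6)²) - y = 3*(33 - 4*(-6)²)/(-8 + (-6)²) - 1*49 = 3*(33 - 4*36)/(-8 + 36) - 49 = 3*(33 - 144)/28 - 49 = 3*(1/28)*(-111) - 49 = -333/28 - 49 = -1705/28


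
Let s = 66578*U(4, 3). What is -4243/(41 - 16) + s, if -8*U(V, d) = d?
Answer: -2513647/100 ≈ -25136.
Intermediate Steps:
U(V, d) = -d/8
s = -99867/4 (s = 66578*(-1/8*3) = 66578*(-3/8) = -99867/4 ≈ -24967.)
-4243/(41 - 16) + s = -4243/(41 - 16) - 99867/4 = -4243/25 - 99867/4 = -2513647/100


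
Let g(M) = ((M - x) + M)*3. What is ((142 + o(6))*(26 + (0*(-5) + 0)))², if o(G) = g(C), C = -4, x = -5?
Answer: 11957764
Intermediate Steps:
g(M) = 15 + 6*M (g(M) = ((M - 1*(-5)) + M)*3 = ((M + 5) + M)*3 = ((5 + M) + M)*3 = (5 + 2*M)*3 = 15 + 6*M)
o(G) = -9 (o(G) = 15 + 6*(-4) = 15 - 24 = -9)
((142 + o(6))*(26 + (0*(-5) + 0)))² = ((142 - 9)*(26 + (0*(-5) + 0)))² = (133*(26 + (0 + 0)))² = (133*(26 + 0))² = (133*26)² = 3458² = 11957764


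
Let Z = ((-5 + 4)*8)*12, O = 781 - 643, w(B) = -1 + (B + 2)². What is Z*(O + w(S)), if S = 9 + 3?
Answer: -31968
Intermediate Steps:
S = 12
w(B) = -1 + (2 + B)²
O = 138
Z = -96 (Z = -1*8*12 = -8*12 = -96)
Z*(O + w(S)) = -96*(138 + (-1 + (2 + 12)²)) = -96*(138 + (-1 + 14²)) = -96*(138 + (-1 + 196)) = -96*(138 + 195) = -96*333 = -31968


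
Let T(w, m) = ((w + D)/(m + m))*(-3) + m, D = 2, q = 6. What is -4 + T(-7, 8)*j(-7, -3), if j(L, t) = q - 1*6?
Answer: -4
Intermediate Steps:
j(L, t) = 0 (j(L, t) = 6 - 1*6 = 6 - 6 = 0)
T(w, m) = m - 3*(2 + w)/(2*m) (T(w, m) = ((w + 2)/(m + m))*(-3) + m = ((2 + w)/((2*m)))*(-3) + m = ((2 + w)*(1/(2*m)))*(-3) + m = ((2 + w)/(2*m))*(-3) + m = -3*(2 + w)/(2*m) + m = m - 3*(2 + w)/(2*m))
-4 + T(-7, 8)*j(-7, -3) = -4 + ((-3 + 8² - 3/2*(-7))/8)*0 = -4 + ((-3 + 64 + 21/2)/8)*0 = -4 + ((⅛)*(143/2))*0 = -4 + (143/16)*0 = -4 + 0 = -4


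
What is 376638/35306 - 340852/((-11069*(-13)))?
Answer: 21081478787/2540213741 ≈ 8.2991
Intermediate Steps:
376638/35306 - 340852/((-11069*(-13))) = 376638*(1/35306) - 340852/143897 = 188319/17653 - 340852*1/143897 = 188319/17653 - 340852/143897 = 21081478787/2540213741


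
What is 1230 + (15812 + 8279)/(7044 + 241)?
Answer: 8984641/7285 ≈ 1233.3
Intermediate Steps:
1230 + (15812 + 8279)/(7044 + 241) = 1230 + 24091/7285 = 8984641/7285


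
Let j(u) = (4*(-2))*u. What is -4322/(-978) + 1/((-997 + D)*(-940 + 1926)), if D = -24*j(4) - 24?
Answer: 539078249/121984962 ≈ 4.4192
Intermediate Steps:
j(u) = -8*u
D = 744 (D = -(-192)*4 - 24 = -24*(-32) - 24 = 768 - 24 = 744)
-4322/(-978) + 1/((-997 + D)*(-940 + 1926)) = -4322/(-978) + 1/((-997 + 744)*(-940 + 1926)) = -4322*(-1/978) + 1/(-253*986) = 2161/489 - 1/253*1/986 = 2161/489 - 1/249458 = 539078249/121984962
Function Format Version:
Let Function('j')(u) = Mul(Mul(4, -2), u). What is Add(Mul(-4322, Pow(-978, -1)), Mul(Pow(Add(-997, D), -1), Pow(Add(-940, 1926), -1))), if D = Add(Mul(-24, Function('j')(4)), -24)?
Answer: Rational(539078249, 121984962) ≈ 4.4192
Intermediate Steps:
Function('j')(u) = Mul(-8, u)
D = 744 (D = Add(Mul(-24, Mul(-8, 4)), -24) = Add(Mul(-24, -32), -24) = Add(768, -24) = 744)
Add(Mul(-4322, Pow(-978, -1)), Mul(Pow(Add(-997, D), -1), Pow(Add(-940, 1926), -1))) = Add(Mul(-4322, Pow(-978, -1)), Mul(Pow(Add(-997, 744), -1), Pow(Add(-940, 1926), -1))) = Add(Mul(-4322, Rational(-1, 978)), Mul(Pow(-253, -1), Pow(986, -1))) = Add(Rational(2161, 489), Mul(Rational(-1, 253), Rational(1, 986))) = Add(Rational(2161, 489), Rational(-1, 249458)) = Rational(539078249, 121984962)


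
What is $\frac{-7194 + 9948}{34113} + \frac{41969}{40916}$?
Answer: $\frac{514790387}{465255836} \approx 1.1065$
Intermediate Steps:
$\frac{-7194 + 9948}{34113} + \frac{41969}{40916} = 2754 \cdot \frac{1}{34113} + 41969 \cdot \frac{1}{40916} = \frac{918}{11371} + \frac{41969}{40916} = \frac{514790387}{465255836}$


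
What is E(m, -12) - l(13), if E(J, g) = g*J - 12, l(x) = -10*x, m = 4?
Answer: 70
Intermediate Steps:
E(J, g) = -12 + J*g (E(J, g) = J*g - 12 = -12 + J*g)
E(m, -12) - l(13) = (-12 + 4*(-12)) - (-10)*13 = (-12 - 48) - 1*(-130) = -60 + 130 = 70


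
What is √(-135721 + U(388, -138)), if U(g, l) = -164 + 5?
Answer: 2*I*√33970 ≈ 368.62*I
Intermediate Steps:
U(g, l) = -159
√(-135721 + U(388, -138)) = √(-135721 - 159) = √(-135880) = 2*I*√33970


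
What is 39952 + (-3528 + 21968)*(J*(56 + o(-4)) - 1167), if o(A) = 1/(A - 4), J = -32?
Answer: -54450248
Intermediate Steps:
o(A) = 1/(-4 + A)
39952 + (-3528 + 21968)*(J*(56 + o(-4)) - 1167) = 39952 + (-3528 + 21968)*(-32*(56 + 1/(-4 - 4)) - 1167) = 39952 + 18440*(-32*(56 + 1/(-8)) - 1167) = 39952 + 18440*(-32*(56 - 1/8) - 1167) = 39952 + 18440*(-32*447/8 - 1167) = 39952 + 18440*(-1788 - 1167) = 39952 + 18440*(-2955) = 39952 - 54490200 = -54450248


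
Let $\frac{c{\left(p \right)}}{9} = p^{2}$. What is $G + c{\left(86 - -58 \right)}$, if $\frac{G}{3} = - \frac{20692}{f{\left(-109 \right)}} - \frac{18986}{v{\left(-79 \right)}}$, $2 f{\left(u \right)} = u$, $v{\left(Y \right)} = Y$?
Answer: $\frac{1623035694}{8611} \approx 1.8848 \cdot 10^{5}$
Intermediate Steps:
$c{\left(p \right)} = 9 p^{2}$
$f{\left(u \right)} = \frac{u}{2}$
$G = \frac{16016430}{8611}$ ($G = 3 \left(- \frac{20692}{\frac{1}{2} \left(-109\right)} - \frac{18986}{-79}\right) = 3 \left(- \frac{20692}{- \frac{109}{2}} - - \frac{18986}{79}\right) = 3 \left(\left(-20692\right) \left(- \frac{2}{109}\right) + \frac{18986}{79}\right) = 3 \left(\frac{41384}{109} + \frac{18986}{79}\right) = 3 \cdot \frac{5338810}{8611} = \frac{16016430}{8611} \approx 1860.0$)
$G + c{\left(86 - -58 \right)} = \frac{16016430}{8611} + 9 \left(86 - -58\right)^{2} = \frac{16016430}{8611} + 9 \left(86 + 58\right)^{2} = \frac{16016430}{8611} + 9 \cdot 144^{2} = \frac{16016430}{8611} + 9 \cdot 20736 = \frac{16016430}{8611} + 186624 = \frac{1623035694}{8611}$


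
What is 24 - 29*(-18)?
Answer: 546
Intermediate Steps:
24 - 29*(-18) = 24 + 522 = 546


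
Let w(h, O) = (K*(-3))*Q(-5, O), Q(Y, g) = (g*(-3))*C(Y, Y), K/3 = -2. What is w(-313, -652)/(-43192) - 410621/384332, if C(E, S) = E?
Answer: 6240282881/2075008468 ≈ 3.0074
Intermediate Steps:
K = -6 (K = 3*(-2) = -6)
Q(Y, g) = -3*Y*g (Q(Y, g) = (g*(-3))*Y = (-3*g)*Y = -3*Y*g)
w(h, O) = 270*O (w(h, O) = (-6*(-3))*(-3*(-5)*O) = 18*(15*O) = 270*O)
w(-313, -652)/(-43192) - 410621/384332 = (270*(-652))/(-43192) - 410621/384332 = -176040*(-1/43192) - 410621*1/384332 = 22005/5399 - 410621/384332 = 6240282881/2075008468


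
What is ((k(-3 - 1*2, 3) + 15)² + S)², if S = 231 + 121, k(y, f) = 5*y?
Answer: 204304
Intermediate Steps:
S = 352
((k(-3 - 1*2, 3) + 15)² + S)² = ((5*(-3 - 1*2) + 15)² + 352)² = ((5*(-3 - 2) + 15)² + 352)² = ((5*(-5) + 15)² + 352)² = ((-25 + 15)² + 352)² = ((-10)² + 352)² = (100 + 352)² = 452² = 204304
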